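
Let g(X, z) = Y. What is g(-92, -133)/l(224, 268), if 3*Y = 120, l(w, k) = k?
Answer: 10/67 ≈ 0.14925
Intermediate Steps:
Y = 40 (Y = (⅓)*120 = 40)
g(X, z) = 40
g(-92, -133)/l(224, 268) = 40/268 = 40*(1/268) = 10/67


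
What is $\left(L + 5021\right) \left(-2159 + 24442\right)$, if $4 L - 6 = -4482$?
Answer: $86948266$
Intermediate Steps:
$L = -1119$ ($L = \frac{3}{2} + \frac{1}{4} \left(-4482\right) = \frac{3}{2} - \frac{2241}{2} = -1119$)
$\left(L + 5021\right) \left(-2159 + 24442\right) = \left(-1119 + 5021\right) \left(-2159 + 24442\right) = 3902 \cdot 22283 = 86948266$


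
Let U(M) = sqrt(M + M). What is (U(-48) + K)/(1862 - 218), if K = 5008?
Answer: 1252/411 + I*sqrt(6)/411 ≈ 3.0462 + 0.0059598*I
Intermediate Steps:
U(M) = sqrt(2)*sqrt(M) (U(M) = sqrt(2*M) = sqrt(2)*sqrt(M))
(U(-48) + K)/(1862 - 218) = (sqrt(2)*sqrt(-48) + 5008)/(1862 - 218) = (sqrt(2)*(4*I*sqrt(3)) + 5008)/1644 = (4*I*sqrt(6) + 5008)*(1/1644) = (5008 + 4*I*sqrt(6))*(1/1644) = 1252/411 + I*sqrt(6)/411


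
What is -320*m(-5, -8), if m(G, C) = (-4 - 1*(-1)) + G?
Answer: 2560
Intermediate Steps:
m(G, C) = -3 + G (m(G, C) = (-4 + 1) + G = -3 + G)
-320*m(-5, -8) = -320*(-3 - 5) = -320*(-8) = 2560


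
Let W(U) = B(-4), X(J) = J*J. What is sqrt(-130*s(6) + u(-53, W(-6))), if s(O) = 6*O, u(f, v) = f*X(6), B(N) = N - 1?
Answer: 6*I*sqrt(183) ≈ 81.167*I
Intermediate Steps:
X(J) = J**2
B(N) = -1 + N
W(U) = -5 (W(U) = -1 - 4 = -5)
u(f, v) = 36*f (u(f, v) = f*6**2 = f*36 = 36*f)
sqrt(-130*s(6) + u(-53, W(-6))) = sqrt(-780*6 + 36*(-53)) = sqrt(-130*36 - 1908) = sqrt(-4680 - 1908) = sqrt(-6588) = 6*I*sqrt(183)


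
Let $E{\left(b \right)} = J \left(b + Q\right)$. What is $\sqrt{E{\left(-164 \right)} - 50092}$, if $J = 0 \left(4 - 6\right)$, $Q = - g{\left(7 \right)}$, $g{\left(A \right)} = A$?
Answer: $2 i \sqrt{12523} \approx 223.81 i$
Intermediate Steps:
$Q = -7$ ($Q = \left(-1\right) 7 = -7$)
$J = 0$ ($J = 0 \left(-2\right) = 0$)
$E{\left(b \right)} = 0$ ($E{\left(b \right)} = 0 \left(b - 7\right) = 0 \left(-7 + b\right) = 0$)
$\sqrt{E{\left(-164 \right)} - 50092} = \sqrt{0 - 50092} = \sqrt{-50092} = 2 i \sqrt{12523}$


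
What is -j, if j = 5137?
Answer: -5137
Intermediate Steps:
-j = -1*5137 = -5137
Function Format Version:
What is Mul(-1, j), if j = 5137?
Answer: -5137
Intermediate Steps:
Mul(-1, j) = Mul(-1, 5137) = -5137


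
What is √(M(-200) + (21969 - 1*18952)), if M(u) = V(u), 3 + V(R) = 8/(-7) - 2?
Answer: 2*√36883/7 ≈ 54.871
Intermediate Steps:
V(R) = -43/7 (V(R) = -3 + (8/(-7) - 2) = -3 + (8*(-⅐) - 2) = -3 + (-8/7 - 2) = -3 - 22/7 = -43/7)
M(u) = -43/7
√(M(-200) + (21969 - 1*18952)) = √(-43/7 + (21969 - 1*18952)) = √(-43/7 + (21969 - 18952)) = √(-43/7 + 3017) = √(21076/7) = 2*√36883/7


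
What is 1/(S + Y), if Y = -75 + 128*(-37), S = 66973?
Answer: 1/62162 ≈ 1.6087e-5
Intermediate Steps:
Y = -4811 (Y = -75 - 4736 = -4811)
1/(S + Y) = 1/(66973 - 4811) = 1/62162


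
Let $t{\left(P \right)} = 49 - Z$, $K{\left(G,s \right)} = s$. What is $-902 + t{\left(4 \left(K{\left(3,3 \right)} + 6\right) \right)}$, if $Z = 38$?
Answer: $-891$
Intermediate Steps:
$t{\left(P \right)} = 11$ ($t{\left(P \right)} = 49 - 38 = 11$)
$-902 + t{\left(4 \left(K{\left(3,3 \right)} + 6\right) \right)} = -902 + 11 = -891$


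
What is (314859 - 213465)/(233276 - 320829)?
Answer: -101394/87553 ≈ -1.1581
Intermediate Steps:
(314859 - 213465)/(233276 - 320829) = 101394/(-87553) = 101394*(-1/87553) = -101394/87553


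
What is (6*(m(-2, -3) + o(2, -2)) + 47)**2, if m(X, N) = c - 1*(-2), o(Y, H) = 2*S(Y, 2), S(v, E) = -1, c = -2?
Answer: 1225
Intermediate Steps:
o(Y, H) = -2 (o(Y, H) = 2*(-1) = -2)
m(X, N) = 0 (m(X, N) = -2 - 1*(-2) = -2 + 2 = 0)
(6*(m(-2, -3) + o(2, -2)) + 47)**2 = (6*(0 - 2) + 47)**2 = (6*(-2) + 47)**2 = (-12 + 47)**2 = 35**2 = 1225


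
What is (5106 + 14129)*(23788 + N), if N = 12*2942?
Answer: 1136634620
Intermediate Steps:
N = 35304
(5106 + 14129)*(23788 + N) = (5106 + 14129)*(23788 + 35304) = 19235*59092 = 1136634620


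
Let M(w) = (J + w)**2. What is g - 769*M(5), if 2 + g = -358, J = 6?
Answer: -93409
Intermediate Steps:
M(w) = (6 + w)**2
g = -360 (g = -2 - 358 = -360)
g - 769*M(5) = -360 - 769*(6 + 5)**2 = -360 - 769*11**2 = -360 - 769*121 = -360 - 93049 = -93409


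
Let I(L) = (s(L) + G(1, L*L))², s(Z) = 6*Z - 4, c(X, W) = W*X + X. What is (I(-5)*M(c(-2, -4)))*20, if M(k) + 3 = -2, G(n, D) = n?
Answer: -108900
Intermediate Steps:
c(X, W) = X + W*X
s(Z) = -4 + 6*Z
M(k) = -5 (M(k) = -3 - 2 = -5)
I(L) = (-3 + 6*L)² (I(L) = ((-4 + 6*L) + 1)² = (-3 + 6*L)²)
(I(-5)*M(c(-2, -4)))*20 = ((9*(-1 + 2*(-5))²)*(-5))*20 = ((9*(-1 - 10)²)*(-5))*20 = ((9*(-11)²)*(-5))*20 = ((9*121)*(-5))*20 = (1089*(-5))*20 = -5445*20 = -108900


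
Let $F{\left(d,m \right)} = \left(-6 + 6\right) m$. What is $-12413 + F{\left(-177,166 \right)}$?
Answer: $-12413$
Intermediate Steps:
$F{\left(d,m \right)} = 0$ ($F{\left(d,m \right)} = 0 m = 0$)
$-12413 + F{\left(-177,166 \right)} = -12413 + 0 = -12413$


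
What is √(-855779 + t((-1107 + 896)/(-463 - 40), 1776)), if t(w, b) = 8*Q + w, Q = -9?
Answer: 3*I*√24059766614/503 ≈ 925.12*I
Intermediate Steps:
t(w, b) = -72 + w (t(w, b) = 8*(-9) + w = -72 + w)
√(-855779 + t((-1107 + 896)/(-463 - 40), 1776)) = √(-855779 + (-72 + (-1107 + 896)/(-463 - 40))) = √(-855779 + (-72 - 211/(-503))) = √(-855779 + (-72 - 211*(-1/503))) = √(-855779 + (-72 + 211/503)) = √(-855779 - 36005/503) = √(-430492842/503) = 3*I*√24059766614/503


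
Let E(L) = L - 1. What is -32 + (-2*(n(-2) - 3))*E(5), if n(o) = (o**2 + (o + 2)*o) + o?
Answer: -24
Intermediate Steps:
n(o) = o + o**2 + o*(2 + o) (n(o) = (o**2 + (2 + o)*o) + o = (o**2 + o*(2 + o)) + o = o + o**2 + o*(2 + o))
E(L) = -1 + L
-32 + (-2*(n(-2) - 3))*E(5) = -32 + (-2*(-2*(3 + 2*(-2)) - 3))*(-1 + 5) = -32 - 2*(-2*(3 - 4) - 3)*4 = -32 - 2*(-2*(-1) - 3)*4 = -32 - 2*(2 - 3)*4 = -32 - 2*(-1)*4 = -32 + 2*4 = -32 + 8 = -24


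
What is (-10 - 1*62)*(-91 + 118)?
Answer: -1944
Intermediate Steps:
(-10 - 1*62)*(-91 + 118) = (-10 - 62)*27 = -72*27 = -1944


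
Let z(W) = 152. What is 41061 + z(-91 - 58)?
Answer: 41213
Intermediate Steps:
41061 + z(-91 - 58) = 41061 + 152 = 41213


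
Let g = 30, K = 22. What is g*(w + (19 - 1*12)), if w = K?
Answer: 870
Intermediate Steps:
w = 22
g*(w + (19 - 1*12)) = 30*(22 + (19 - 1*12)) = 30*(22 + (19 - 12)) = 30*(22 + 7) = 30*29 = 870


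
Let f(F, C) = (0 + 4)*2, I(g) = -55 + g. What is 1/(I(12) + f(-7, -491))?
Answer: -1/35 ≈ -0.028571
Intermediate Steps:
f(F, C) = 8 (f(F, C) = 4*2 = 8)
1/(I(12) + f(-7, -491)) = 1/((-55 + 12) + 8) = 1/(-43 + 8) = 1/(-35) = -1/35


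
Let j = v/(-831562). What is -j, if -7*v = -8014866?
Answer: 4007433/2910467 ≈ 1.3769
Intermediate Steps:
v = 8014866/7 (v = -⅐*(-8014866) = 8014866/7 ≈ 1.1450e+6)
j = -4007433/2910467 (j = (8014866/7)/(-831562) = (8014866/7)*(-1/831562) = -4007433/2910467 ≈ -1.3769)
-j = -1*(-4007433/2910467) = 4007433/2910467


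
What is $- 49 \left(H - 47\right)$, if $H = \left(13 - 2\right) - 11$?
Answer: $2303$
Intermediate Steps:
$H = 0$ ($H = 11 - 11 = 0$)
$- 49 \left(H - 47\right) = - 49 \left(0 - 47\right) = \left(-49\right) \left(-47\right) = 2303$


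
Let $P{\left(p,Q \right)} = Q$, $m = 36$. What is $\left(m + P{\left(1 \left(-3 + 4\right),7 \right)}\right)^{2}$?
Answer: $1849$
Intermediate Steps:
$\left(m + P{\left(1 \left(-3 + 4\right),7 \right)}\right)^{2} = \left(36 + 7\right)^{2} = 43^{2} = 1849$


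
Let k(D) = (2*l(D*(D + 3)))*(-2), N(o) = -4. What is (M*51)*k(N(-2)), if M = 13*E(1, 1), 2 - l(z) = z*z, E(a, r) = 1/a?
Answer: 37128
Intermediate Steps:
l(z) = 2 - z² (l(z) = 2 - z*z = 2 - z²)
k(D) = -8 + 4*D²*(3 + D)² (k(D) = (2*(2 - (D*(D + 3))²))*(-2) = (2*(2 - (D*(3 + D))²))*(-2) = (2*(2 - D²*(3 + D)²))*(-2) = (4 - 2*D²*(3 + D)²)*(-2) = -8 + 4*D²*(3 + D)²)
M = 13 (M = 13/1 = 13*1 = 13)
(M*51)*k(N(-2)) = (13*51)*(-8 + 4*(-4)²*(3 - 4)²) = 663*(-8 + 4*16*(-1)²) = 663*(-8 + 4*16*1) = 663*(-8 + 64) = 663*56 = 37128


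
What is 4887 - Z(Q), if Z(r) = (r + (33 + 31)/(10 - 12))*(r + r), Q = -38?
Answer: -433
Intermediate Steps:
Z(r) = 2*r*(-32 + r) (Z(r) = (r + 64/(-2))*(2*r) = (r + 64*(-1/2))*(2*r) = (r - 32)*(2*r) = (-32 + r)*(2*r) = 2*r*(-32 + r))
4887 - Z(Q) = 4887 - 2*(-38)*(-32 - 38) = 4887 - 2*(-38)*(-70) = 4887 - 1*5320 = 4887 - 5320 = -433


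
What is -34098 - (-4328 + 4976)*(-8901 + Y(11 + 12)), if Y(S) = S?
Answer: 5718846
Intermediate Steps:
-34098 - (-4328 + 4976)*(-8901 + Y(11 + 12)) = -34098 - (-4328 + 4976)*(-8901 + (11 + 12)) = -34098 - 648*(-8901 + 23) = -34098 - 648*(-8878) = -34098 - 1*(-5752944) = -34098 + 5752944 = 5718846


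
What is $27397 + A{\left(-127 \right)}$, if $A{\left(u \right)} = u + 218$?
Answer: $27488$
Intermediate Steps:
$A{\left(u \right)} = 218 + u$
$27397 + A{\left(-127 \right)} = 27397 + \left(218 - 127\right) = 27397 + 91 = 27488$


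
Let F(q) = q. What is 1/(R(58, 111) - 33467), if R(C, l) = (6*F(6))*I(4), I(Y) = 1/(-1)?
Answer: -1/33503 ≈ -2.9848e-5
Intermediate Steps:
I(Y) = -1
R(C, l) = -36 (R(C, l) = (6*6)*(-1) = 36*(-1) = -36)
1/(R(58, 111) - 33467) = 1/(-36 - 33467) = 1/(-33503) = -1/33503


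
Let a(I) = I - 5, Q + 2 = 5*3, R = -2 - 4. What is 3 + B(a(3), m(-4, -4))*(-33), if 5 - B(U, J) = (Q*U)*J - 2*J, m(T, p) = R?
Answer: 5382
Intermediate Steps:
R = -6
m(T, p) = -6
Q = 13 (Q = -2 + 5*3 = -2 + 15 = 13)
a(I) = -5 + I
B(U, J) = 5 + 2*J - 13*J*U (B(U, J) = 5 - ((13*U)*J - 2*J) = 5 - (13*J*U - 2*J) = 5 - (-2*J + 13*J*U) = 5 + (2*J - 13*J*U) = 5 + 2*J - 13*J*U)
3 + B(a(3), m(-4, -4))*(-33) = 3 + (5 + 2*(-6) - 13*(-6)*(-5 + 3))*(-33) = 3 + (5 - 12 - 13*(-6)*(-2))*(-33) = 3 + (5 - 12 - 156)*(-33) = 3 - 163*(-33) = 3 + 5379 = 5382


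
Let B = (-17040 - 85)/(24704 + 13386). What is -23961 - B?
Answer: -182531473/7618 ≈ -23961.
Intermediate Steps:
B = -3425/7618 (B = -17125/38090 = -17125*1/38090 = -3425/7618 ≈ -0.44959)
-23961 - B = -23961 - 1*(-3425/7618) = -23961 + 3425/7618 = -182531473/7618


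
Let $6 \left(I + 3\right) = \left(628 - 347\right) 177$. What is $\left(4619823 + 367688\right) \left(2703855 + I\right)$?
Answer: $\frac{27053671129613}{2} \approx 1.3527 \cdot 10^{13}$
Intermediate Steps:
$I = \frac{16573}{2}$ ($I = -3 + \frac{\left(628 - 347\right) 177}{6} = -3 + \frac{281 \cdot 177}{6} = -3 + \frac{1}{6} \cdot 49737 = -3 + \frac{16579}{2} = \frac{16573}{2} \approx 8286.5$)
$\left(4619823 + 367688\right) \left(2703855 + I\right) = \left(4619823 + 367688\right) \left(2703855 + \frac{16573}{2}\right) = 4987511 \cdot \frac{5424283}{2} = \frac{27053671129613}{2}$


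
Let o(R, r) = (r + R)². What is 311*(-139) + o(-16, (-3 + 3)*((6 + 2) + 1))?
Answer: -42973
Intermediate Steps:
o(R, r) = (R + r)²
311*(-139) + o(-16, (-3 + 3)*((6 + 2) + 1)) = 311*(-139) + (-16 + (-3 + 3)*((6 + 2) + 1))² = -43229 + (-16 + 0*(8 + 1))² = -43229 + (-16 + 0*9)² = -43229 + (-16 + 0)² = -43229 + (-16)² = -43229 + 256 = -42973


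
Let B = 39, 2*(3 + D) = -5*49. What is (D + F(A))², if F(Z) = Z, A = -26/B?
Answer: 573049/36 ≈ 15918.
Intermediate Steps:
D = -251/2 (D = -3 + (-5*49)/2 = -3 + (½)*(-245) = -3 - 245/2 = -251/2 ≈ -125.50)
A = -⅔ (A = -26/39 = -26*1/39 = -⅔ ≈ -0.66667)
(D + F(A))² = (-251/2 - ⅔)² = (-757/6)² = 573049/36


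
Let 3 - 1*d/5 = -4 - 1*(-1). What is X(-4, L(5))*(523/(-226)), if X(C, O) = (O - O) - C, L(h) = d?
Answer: -1046/113 ≈ -9.2566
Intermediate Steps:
d = 30 (d = 15 - 5*(-4 - 1*(-1)) = 15 - 5*(-4 + 1) = 15 - 5*(-3) = 15 + 15 = 30)
L(h) = 30
X(C, O) = -C (X(C, O) = 0 - C = -C)
X(-4, L(5))*(523/(-226)) = (-1*(-4))*(523/(-226)) = 4*(523*(-1/226)) = 4*(-523/226) = -1046/113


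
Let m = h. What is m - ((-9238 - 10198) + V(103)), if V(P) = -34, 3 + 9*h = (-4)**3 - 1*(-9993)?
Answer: 185156/9 ≈ 20573.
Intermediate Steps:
h = 9926/9 (h = -1/3 + ((-4)**3 - 1*(-9993))/9 = -1/3 + (-64 + 9993)/9 = -1/3 + (1/9)*9929 = -1/3 + 9929/9 = 9926/9 ≈ 1102.9)
m = 9926/9 ≈ 1102.9
m - ((-9238 - 10198) + V(103)) = 9926/9 - ((-9238 - 10198) - 34) = 9926/9 - (-19436 - 34) = 9926/9 - 1*(-19470) = 9926/9 + 19470 = 185156/9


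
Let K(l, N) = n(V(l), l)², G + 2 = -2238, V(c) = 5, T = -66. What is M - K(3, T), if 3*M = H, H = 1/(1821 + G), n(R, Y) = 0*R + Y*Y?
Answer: -101818/1257 ≈ -81.001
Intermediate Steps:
G = -2240 (G = -2 - 2238 = -2240)
n(R, Y) = Y² (n(R, Y) = 0 + Y² = Y²)
K(l, N) = l⁴ (K(l, N) = (l²)² = l⁴)
H = -1/419 (H = 1/(1821 - 2240) = 1/(-419) = -1/419 ≈ -0.0023866)
M = -1/1257 (M = (⅓)*(-1/419) = -1/1257 ≈ -0.00079555)
M - K(3, T) = -1/1257 - 1*3⁴ = -1/1257 - 1*81 = -1/1257 - 81 = -101818/1257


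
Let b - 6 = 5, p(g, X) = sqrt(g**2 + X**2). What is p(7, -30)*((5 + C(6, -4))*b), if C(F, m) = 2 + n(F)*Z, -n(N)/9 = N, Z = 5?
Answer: -2893*sqrt(949) ≈ -89121.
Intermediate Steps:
n(N) = -9*N
p(g, X) = sqrt(X**2 + g**2)
b = 11 (b = 6 + 5 = 11)
C(F, m) = 2 - 45*F (C(F, m) = 2 - 9*F*5 = 2 - 45*F)
p(7, -30)*((5 + C(6, -4))*b) = sqrt((-30)**2 + 7**2)*((5 + (2 - 45*6))*11) = sqrt(900 + 49)*((5 + (2 - 270))*11) = sqrt(949)*((5 - 268)*11) = sqrt(949)*(-263*11) = sqrt(949)*(-2893) = -2893*sqrt(949)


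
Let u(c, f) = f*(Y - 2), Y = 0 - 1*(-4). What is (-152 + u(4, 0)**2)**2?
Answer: 23104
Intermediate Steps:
Y = 4 (Y = 0 + 4 = 4)
u(c, f) = 2*f (u(c, f) = f*(4 - 2) = f*2 = 2*f)
(-152 + u(4, 0)**2)**2 = (-152 + (2*0)**2)**2 = (-152 + 0**2)**2 = (-152 + 0)**2 = (-152)**2 = 23104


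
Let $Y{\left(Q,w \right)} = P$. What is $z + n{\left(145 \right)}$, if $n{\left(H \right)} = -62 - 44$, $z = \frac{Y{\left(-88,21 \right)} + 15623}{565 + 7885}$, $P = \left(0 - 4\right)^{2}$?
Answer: $- \frac{67697}{650} \approx -104.15$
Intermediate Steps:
$P = 16$ ($P = \left(-4\right)^{2} = 16$)
$Y{\left(Q,w \right)} = 16$
$z = \frac{1203}{650}$ ($z = \frac{16 + 15623}{565 + 7885} = \frac{15639}{8450} = 15639 \cdot \frac{1}{8450} = \frac{1203}{650} \approx 1.8508$)
$n{\left(H \right)} = -106$
$z + n{\left(145 \right)} = \frac{1203}{650} - 106 = - \frac{67697}{650}$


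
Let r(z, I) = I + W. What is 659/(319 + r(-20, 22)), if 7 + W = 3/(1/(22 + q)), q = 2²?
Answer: 659/412 ≈ 1.5995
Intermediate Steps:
q = 4
W = 71 (W = -7 + 3/(1/(22 + 4)) = -7 + 3/(1/26) = -7 + 3*26 = -7 + 78 = 71)
r(z, I) = 71 + I (r(z, I) = I + 71 = 71 + I)
659/(319 + r(-20, 22)) = 659/(319 + (71 + 22)) = 659/(319 + 93) = 659/412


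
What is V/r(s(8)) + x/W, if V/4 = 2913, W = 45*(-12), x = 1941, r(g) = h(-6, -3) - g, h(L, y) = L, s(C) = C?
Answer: -1053209/1260 ≈ -835.88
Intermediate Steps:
r(g) = -6 - g
W = -540
V = 11652 (V = 4*2913 = 11652)
V/r(s(8)) + x/W = 11652/(-6 - 1*8) + 1941/(-540) = 11652/(-6 - 8) + 1941*(-1/540) = 11652/(-14) - 647/180 = 11652*(-1/14) - 647/180 = -5826/7 - 647/180 = -1053209/1260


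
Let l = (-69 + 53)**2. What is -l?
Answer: -256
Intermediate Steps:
l = 256 (l = (-16)**2 = 256)
-l = -1*256 = -256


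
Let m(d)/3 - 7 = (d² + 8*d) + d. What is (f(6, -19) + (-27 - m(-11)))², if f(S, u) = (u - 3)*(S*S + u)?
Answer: 238144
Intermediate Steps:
f(S, u) = (-3 + u)*(u + S²) (f(S, u) = (-3 + u)*(S² + u) = (-3 + u)*(u + S²))
m(d) = 21 + 3*d² + 27*d (m(d) = 21 + 3*((d² + 8*d) + d) = 21 + 3*(d² + 9*d) = 21 + (3*d² + 27*d) = 21 + 3*d² + 27*d)
(f(6, -19) + (-27 - m(-11)))² = (((-19)² - 3*(-19) - 3*6² - 19*6²) + (-27 - (21 + 3*(-11)² + 27*(-11))))² = ((361 + 57 - 3*36 - 19*36) + (-27 - (21 + 3*121 - 297)))² = ((361 + 57 - 108 - 684) + (-27 - (21 + 363 - 297)))² = (-374 + (-27 - 1*87))² = (-374 + (-27 - 87))² = (-374 - 114)² = (-488)² = 238144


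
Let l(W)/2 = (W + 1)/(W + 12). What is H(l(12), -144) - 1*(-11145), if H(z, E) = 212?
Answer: 11357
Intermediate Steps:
l(W) = 2*(1 + W)/(12 + W) (l(W) = 2*((W + 1)/(W + 12)) = 2*((1 + W)/(12 + W)) = 2*(1 + W)/(12 + W))
H(l(12), -144) - 1*(-11145) = 212 - 1*(-11145) = 212 + 11145 = 11357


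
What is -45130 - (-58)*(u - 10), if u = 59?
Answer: -42288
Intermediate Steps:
-45130 - (-58)*(u - 10) = -45130 - (-58)*(59 - 10) = -45130 - (-58)*49 = -45130 - 1*(-2842) = -45130 + 2842 = -42288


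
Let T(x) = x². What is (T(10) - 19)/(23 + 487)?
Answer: 27/170 ≈ 0.15882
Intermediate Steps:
(T(10) - 19)/(23 + 487) = (10² - 19)/(23 + 487) = (100 - 19)/510 = 81*(1/510) = 27/170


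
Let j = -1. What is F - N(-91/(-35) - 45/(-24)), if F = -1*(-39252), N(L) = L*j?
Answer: 1570259/40 ≈ 39257.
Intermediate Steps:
N(L) = -L (N(L) = L*(-1) = -L)
F = 39252
F - N(-91/(-35) - 45/(-24)) = 39252 - (-1)*(-91/(-35) - 45/(-24)) = 39252 - (-1)*(-91*(-1/35) - 45*(-1/24)) = 39252 - (-1)*(13/5 + 15/8) = 39252 - (-1)*179/40 = 39252 - 1*(-179/40) = 39252 + 179/40 = 1570259/40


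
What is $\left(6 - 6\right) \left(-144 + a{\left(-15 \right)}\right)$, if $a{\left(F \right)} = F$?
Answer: $0$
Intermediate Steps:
$\left(6 - 6\right) \left(-144 + a{\left(-15 \right)}\right) = \left(6 - 6\right) \left(-144 - 15\right) = 0 \left(-159\right) = 0$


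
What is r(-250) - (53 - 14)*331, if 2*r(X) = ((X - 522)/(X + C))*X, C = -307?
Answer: -7286813/557 ≈ -13082.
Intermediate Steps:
r(X) = X*(-522 + X)/(2*(-307 + X)) (r(X) = (((X - 522)/(X - 307))*X)/2 = (((-522 + X)/(-307 + X))*X)/2 = (X*(-522 + X)/(-307 + X))/2 = X*(-522 + X)/(2*(-307 + X)))
r(-250) - (53 - 14)*331 = (½)*(-250)*(-522 - 250)/(-307 - 250) - (53 - 14)*331 = (½)*(-250)*(-772)/(-557) - 39*331 = (½)*(-250)*(-1/557)*(-772) - 1*12909 = -96500/557 - 12909 = -7286813/557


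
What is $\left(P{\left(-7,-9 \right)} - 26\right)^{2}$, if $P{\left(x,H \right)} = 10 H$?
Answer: $13456$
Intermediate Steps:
$\left(P{\left(-7,-9 \right)} - 26\right)^{2} = \left(10 \left(-9\right) - 26\right)^{2} = \left(-90 - 26\right)^{2} = \left(-116\right)^{2} = 13456$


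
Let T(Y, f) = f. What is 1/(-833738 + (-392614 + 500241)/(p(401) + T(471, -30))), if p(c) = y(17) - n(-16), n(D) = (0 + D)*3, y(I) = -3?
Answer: -15/12398443 ≈ -1.2098e-6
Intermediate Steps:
n(D) = 3*D (n(D) = D*3 = 3*D)
p(c) = 45 (p(c) = -3 - 3*(-16) = -3 - 1*(-48) = -3 + 48 = 45)
1/(-833738 + (-392614 + 500241)/(p(401) + T(471, -30))) = 1/(-833738 + (-392614 + 500241)/(45 - 30)) = 1/(-833738 + 107627/15) = 1/(-12398443/15) = -15/12398443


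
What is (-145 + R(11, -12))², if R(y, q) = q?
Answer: 24649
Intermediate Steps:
(-145 + R(11, -12))² = (-145 - 12)² = (-157)² = 24649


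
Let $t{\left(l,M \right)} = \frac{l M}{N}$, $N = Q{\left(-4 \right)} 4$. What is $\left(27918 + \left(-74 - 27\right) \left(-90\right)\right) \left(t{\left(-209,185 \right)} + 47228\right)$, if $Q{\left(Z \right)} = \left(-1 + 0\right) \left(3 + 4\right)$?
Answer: $\frac{12592425348}{7} \approx 1.7989 \cdot 10^{9}$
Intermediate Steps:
$Q{\left(Z \right)} = -7$ ($Q{\left(Z \right)} = \left(-1\right) 7 = -7$)
$N = -28$ ($N = \left(-7\right) 4 = -28$)
$t{\left(l,M \right)} = - \frac{M l}{28}$ ($t{\left(l,M \right)} = \frac{l M}{-28} = M l \left(- \frac{1}{28}\right) = - \frac{M l}{28}$)
$\left(27918 + \left(-74 - 27\right) \left(-90\right)\right) \left(t{\left(-209,185 \right)} + 47228\right) = \left(27918 + \left(-74 - 27\right) \left(-90\right)\right) \left(\left(- \frac{1}{28}\right) 185 \left(-209\right) + 47228\right) = \left(27918 + \left(-74 - 27\right) \left(-90\right)\right) \left(\frac{38665}{28} + 47228\right) = \left(27918 - -9090\right) \frac{1361049}{28} = \left(27918 + 9090\right) \frac{1361049}{28} = 37008 \cdot \frac{1361049}{28} = \frac{12592425348}{7}$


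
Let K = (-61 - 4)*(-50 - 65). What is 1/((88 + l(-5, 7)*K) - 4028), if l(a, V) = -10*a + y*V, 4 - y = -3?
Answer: 1/736085 ≈ 1.3585e-6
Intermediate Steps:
y = 7 (y = 4 - 1*(-3) = 4 + 3 = 7)
l(a, V) = -10*a + 7*V
K = 7475 (K = -65*(-115) = 7475)
1/((88 + l(-5, 7)*K) - 4028) = 1/((88 + (-10*(-5) + 7*7)*7475) - 4028) = 1/((88 + (50 + 49)*7475) - 4028) = 1/((88 + 99*7475) - 4028) = 1/((88 + 740025) - 4028) = 1/(740113 - 4028) = 1/736085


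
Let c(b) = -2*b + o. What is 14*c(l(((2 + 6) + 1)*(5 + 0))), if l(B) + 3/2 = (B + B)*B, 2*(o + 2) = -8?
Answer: -113442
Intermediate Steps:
o = -6 (o = -2 + (½)*(-8) = -2 - 4 = -6)
l(B) = -3/2 + 2*B² (l(B) = -3/2 + (B + B)*B = -3/2 + (2*B)*B = -3/2 + 2*B²)
c(b) = -6 - 2*b (c(b) = -2*b - 6 = -6 - 2*b)
14*c(l(((2 + 6) + 1)*(5 + 0))) = 14*(-6 - 2*(-3/2 + 2*(((2 + 6) + 1)*(5 + 0))²)) = 14*(-6 - 2*(-3/2 + 2*((8 + 1)*5)²)) = 14*(-6 - 2*(-3/2 + 2*(9*5)²)) = 14*(-6 - 2*(-3/2 + 2*45²)) = 14*(-6 - 2*(-3/2 + 2*2025)) = 14*(-6 - 2*(-3/2 + 4050)) = 14*(-6 - 2*8097/2) = 14*(-6 - 8097) = 14*(-8103) = -113442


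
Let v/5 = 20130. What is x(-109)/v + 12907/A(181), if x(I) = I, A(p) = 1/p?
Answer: 235135208441/100650 ≈ 2.3362e+6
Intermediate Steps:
v = 100650 (v = 5*20130 = 100650)
x(-109)/v + 12907/A(181) = -109/100650 + 12907/(1/181) = -109*1/100650 + 12907/(1/181) = -109/100650 + 12907*181 = -109/100650 + 2336167 = 235135208441/100650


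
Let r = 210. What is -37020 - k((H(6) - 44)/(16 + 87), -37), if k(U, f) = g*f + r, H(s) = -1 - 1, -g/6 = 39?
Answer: -45888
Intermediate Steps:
g = -234 (g = -6*39 = -234)
H(s) = -2
k(U, f) = 210 - 234*f (k(U, f) = -234*f + 210 = 210 - 234*f)
-37020 - k((H(6) - 44)/(16 + 87), -37) = -37020 - (210 - 234*(-37)) = -37020 - (210 + 8658) = -37020 - 1*8868 = -37020 - 8868 = -45888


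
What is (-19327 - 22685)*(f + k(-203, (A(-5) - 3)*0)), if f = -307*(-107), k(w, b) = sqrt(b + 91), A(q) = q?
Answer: -1380052188 - 42012*sqrt(91) ≈ -1.3805e+9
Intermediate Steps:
k(w, b) = sqrt(91 + b)
f = 32849
(-19327 - 22685)*(f + k(-203, (A(-5) - 3)*0)) = (-19327 - 22685)*(32849 + sqrt(91 + (-5 - 3)*0)) = -42012*(32849 + sqrt(91 - 8*0)) = -42012*(32849 + sqrt(91 + 0)) = -42012*(32849 + sqrt(91)) = -1380052188 - 42012*sqrt(91)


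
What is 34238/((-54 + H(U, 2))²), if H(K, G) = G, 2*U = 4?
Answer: 17119/1352 ≈ 12.662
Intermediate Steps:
U = 2 (U = (½)*4 = 2)
34238/((-54 + H(U, 2))²) = 34238/((-54 + 2)²) = 34238/((-52)²) = 34238/2704 = 34238*(1/2704) = 17119/1352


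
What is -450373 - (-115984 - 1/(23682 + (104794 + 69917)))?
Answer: -66340436876/198393 ≈ -3.3439e+5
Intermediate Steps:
-450373 - (-115984 - 1/(23682 + (104794 + 69917))) = -450373 - (-115984 - 1/(23682 + 174711)) = -450373 - (-115984 - 1/198393) = -450373 - 1*(-23010413713/198393) = -450373 + 23010413713/198393 = -66340436876/198393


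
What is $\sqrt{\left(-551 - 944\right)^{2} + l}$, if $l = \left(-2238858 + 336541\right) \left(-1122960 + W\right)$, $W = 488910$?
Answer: $5 \sqrt{48246653155} \approx 1.0983 \cdot 10^{6}$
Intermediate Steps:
$l = 1206164093850$ ($l = \left(-2238858 + 336541\right) \left(-1122960 + 488910\right) = \left(-1902317\right) \left(-634050\right) = 1206164093850$)
$\sqrt{\left(-551 - 944\right)^{2} + l} = \sqrt{\left(-551 - 944\right)^{2} + 1206164093850} = \sqrt{\left(-1495\right)^{2} + 1206164093850} = \sqrt{2235025 + 1206164093850} = \sqrt{1206166328875} = 5 \sqrt{48246653155}$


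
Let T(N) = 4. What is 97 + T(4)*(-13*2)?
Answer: -7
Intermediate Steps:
97 + T(4)*(-13*2) = 97 + 4*(-13*2) = 97 + 4*(-26) = 97 - 104 = -7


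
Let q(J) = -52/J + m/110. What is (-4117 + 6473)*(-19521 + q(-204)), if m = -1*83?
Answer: -129009392114/2805 ≈ -4.5993e+7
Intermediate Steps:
m = -83
q(J) = -83/110 - 52/J (q(J) = -52/J - 83/110 = -83/110 - 52/J)
(-4117 + 6473)*(-19521 + q(-204)) = (-4117 + 6473)*(-19521 + (-83/110 - 52/(-204))) = 2356*(-19521 + (-83/110 - 52*(-1/204))) = 2356*(-19521 + (-83/110 + 13/51)) = 2356*(-19521 - 2803/5610) = 2356*(-109515613/5610) = -129009392114/2805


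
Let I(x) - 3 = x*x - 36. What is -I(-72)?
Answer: -5151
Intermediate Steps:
I(x) = -33 + x**2 (I(x) = 3 + (x*x - 36) = 3 + (x**2 - 36) = 3 + (-36 + x**2) = -33 + x**2)
-I(-72) = -(-33 + (-72)**2) = -(-33 + 5184) = -1*5151 = -5151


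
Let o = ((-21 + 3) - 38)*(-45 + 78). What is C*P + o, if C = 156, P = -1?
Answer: -2004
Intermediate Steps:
o = -1848 (o = (-18 - 38)*33 = -56*33 = -1848)
C*P + o = 156*(-1) - 1848 = -156 - 1848 = -2004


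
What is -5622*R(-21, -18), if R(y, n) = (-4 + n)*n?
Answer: -2226312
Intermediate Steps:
R(y, n) = n*(-4 + n)
-5622*R(-21, -18) = -(-101196)*(-4 - 18) = -(-101196)*(-22) = -5622*396 = -2226312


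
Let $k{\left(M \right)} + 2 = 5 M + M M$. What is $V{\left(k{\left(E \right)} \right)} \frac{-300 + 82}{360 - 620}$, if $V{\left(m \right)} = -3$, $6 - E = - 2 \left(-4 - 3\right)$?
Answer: $- \frac{327}{130} \approx -2.5154$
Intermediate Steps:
$E = -8$ ($E = 6 - - 2 \left(-4 - 3\right) = 6 - \left(-2\right) \left(-7\right) = 6 - 14 = -8$)
$k{\left(M \right)} = -2 + M^{2} + 5 M$ ($k{\left(M \right)} = -2 + \left(5 M + M M\right) = -2 + \left(5 M + M^{2}\right) = -2 + \left(M^{2} + 5 M\right) = -2 + M^{2} + 5 M$)
$V{\left(k{\left(E \right)} \right)} \frac{-300 + 82}{360 - 620} = - 3 \frac{-300 + 82}{360 - 620} = - 3 \left(- \frac{218}{-260}\right) = - 3 \left(\left(-218\right) \left(- \frac{1}{260}\right)\right) = \left(-3\right) \frac{109}{130} = - \frac{327}{130}$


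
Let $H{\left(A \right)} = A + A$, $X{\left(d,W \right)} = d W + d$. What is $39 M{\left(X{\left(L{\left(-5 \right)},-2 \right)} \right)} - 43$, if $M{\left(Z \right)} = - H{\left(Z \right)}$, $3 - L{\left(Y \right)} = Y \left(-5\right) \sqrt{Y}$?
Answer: $191 - 1950 i \sqrt{5} \approx 191.0 - 4360.3 i$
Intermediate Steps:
$L{\left(Y \right)} = 3 + 5 Y^{\frac{3}{2}}$ ($L{\left(Y \right)} = 3 - Y \left(-5\right) \sqrt{Y} = 3 - - 5 Y \sqrt{Y} = 3 - - 5 Y^{\frac{3}{2}} = 3 + 5 Y^{\frac{3}{2}}$)
$X{\left(d,W \right)} = d + W d$ ($X{\left(d,W \right)} = W d + d = d + W d$)
$H{\left(A \right)} = 2 A$
$M{\left(Z \right)} = - 2 Z$
$39 M{\left(X{\left(L{\left(-5 \right)},-2 \right)} \right)} - 43 = 39 \left(- 2 \left(3 + 5 \left(-5\right)^{\frac{3}{2}}\right) \left(1 - 2\right)\right) - 43 = 39 \left(- 2 \left(3 + 5 \left(- 5 i \sqrt{5}\right)\right) \left(-1\right)\right) - 43 = 39 \left(- 2 \left(3 - 25 i \sqrt{5}\right) \left(-1\right)\right) - 43 = 39 \left(- 2 \left(-3 + 25 i \sqrt{5}\right)\right) - 43 = 39 \left(6 - 50 i \sqrt{5}\right) - 43 = \left(234 - 1950 i \sqrt{5}\right) - 43 = 191 - 1950 i \sqrt{5}$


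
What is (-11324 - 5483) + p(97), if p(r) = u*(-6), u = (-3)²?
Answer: -16861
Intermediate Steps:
u = 9
p(r) = -54 (p(r) = 9*(-6) = -54)
(-11324 - 5483) + p(97) = (-11324 - 5483) - 54 = -16807 - 54 = -16861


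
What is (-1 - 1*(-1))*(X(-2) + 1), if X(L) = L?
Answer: 0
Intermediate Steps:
(-1 - 1*(-1))*(X(-2) + 1) = (-1 - 1*(-1))*(-2 + 1) = (-1 + 1)*(-1) = 0*(-1) = 0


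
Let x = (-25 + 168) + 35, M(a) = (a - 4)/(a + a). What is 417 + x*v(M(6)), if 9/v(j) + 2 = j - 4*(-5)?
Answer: 55065/109 ≈ 505.18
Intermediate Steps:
M(a) = (-4 + a)/(2*a) (M(a) = (-4 + a)/((2*a)) = (-4 + a)*(1/(2*a)) = (-4 + a)/(2*a))
v(j) = 9/(18 + j) (v(j) = 9/(-2 + (j - 4*(-5))) = 9/(-2 + (j + 20)) = 9/(-2 + (20 + j)) = 9/(18 + j))
x = 178 (x = 143 + 35 = 178)
417 + x*v(M(6)) = 417 + 178*(9/(18 + (1/2)*(-4 + 6)/6)) = 417 + 178*(9/(18 + (1/2)*(1/6)*2)) = 417 + 178*(9/(18 + 1/6)) = 417 + 178*(9/(109/6)) = 417 + 178*(9*(6/109)) = 417 + 178*(54/109) = 417 + 9612/109 = 55065/109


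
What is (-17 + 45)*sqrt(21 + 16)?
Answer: 28*sqrt(37) ≈ 170.32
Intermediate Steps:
(-17 + 45)*sqrt(21 + 16) = 28*sqrt(37)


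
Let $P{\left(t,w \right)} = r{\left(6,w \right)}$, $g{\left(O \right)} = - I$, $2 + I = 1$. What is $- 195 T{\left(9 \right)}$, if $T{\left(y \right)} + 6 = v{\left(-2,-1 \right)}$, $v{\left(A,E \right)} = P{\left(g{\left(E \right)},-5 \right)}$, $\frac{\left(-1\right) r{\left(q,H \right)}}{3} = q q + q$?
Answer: $25740$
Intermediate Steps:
$I = -1$ ($I = -2 + 1 = -1$)
$g{\left(O \right)} = 1$ ($g{\left(O \right)} = \left(-1\right) \left(-1\right) = 1$)
$r{\left(q,H \right)} = - 3 q - 3 q^{2}$ ($r{\left(q,H \right)} = - 3 \left(q q + q\right) = - 3 \left(q^{2} + q\right) = - 3 \left(q + q^{2}\right) = - 3 q - 3 q^{2}$)
$P{\left(t,w \right)} = -126$ ($P{\left(t,w \right)} = \left(-3\right) 6 \left(1 + 6\right) = \left(-3\right) 6 \cdot 7 = -126$)
$v{\left(A,E \right)} = -126$
$T{\left(y \right)} = -132$ ($T{\left(y \right)} = -6 - 126 = -132$)
$- 195 T{\left(9 \right)} = \left(-195\right) \left(-132\right) = 25740$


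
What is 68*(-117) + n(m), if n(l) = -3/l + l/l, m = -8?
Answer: -63637/8 ≈ -7954.6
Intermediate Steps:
n(l) = 1 - 3/l (n(l) = -3/l + 1 = 1 - 3/l)
68*(-117) + n(m) = 68*(-117) + (-3 - 8)/(-8) = -7956 - ⅛*(-11) = -7956 + 11/8 = -63637/8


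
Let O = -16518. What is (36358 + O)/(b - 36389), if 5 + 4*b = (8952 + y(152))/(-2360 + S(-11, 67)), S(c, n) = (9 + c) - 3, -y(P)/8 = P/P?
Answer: -4364800/8006063 ≈ -0.54519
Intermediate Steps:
y(P) = -8 (y(P) = -8*P/P = -8*1 = -8)
S(c, n) = 6 + c
b = -483/220 (b = -5/4 + ((8952 - 8)/(-2360 + (6 - 11)))/4 = -5/4 + (8944/(-2360 - 5))/4 = -5/4 + (8944/(-2365))/4 = -5/4 + (8944*(-1/2365))/4 = -5/4 + (1/4)*(-208/55) = -5/4 - 52/55 = -483/220 ≈ -2.1955)
(36358 + O)/(b - 36389) = (36358 - 16518)/(-483/220 - 36389) = 19840/(-8006063/220) = 19840*(-220/8006063) = -4364800/8006063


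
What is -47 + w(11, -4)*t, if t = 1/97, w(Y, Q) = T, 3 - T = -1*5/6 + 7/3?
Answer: -9115/194 ≈ -46.985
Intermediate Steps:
T = 3/2 (T = 3 - (-1*5/6 + 7/3) = 3 - (-5*⅙ + 7*(⅓)) = 3 - (-⅚ + 7/3) = 3 - 1*3/2 = 3 - 3/2 = 3/2 ≈ 1.5000)
w(Y, Q) = 3/2
t = 1/97 ≈ 0.010309
-47 + w(11, -4)*t = -47 + (3/2)*(1/97) = -47 + 3/194 = -9115/194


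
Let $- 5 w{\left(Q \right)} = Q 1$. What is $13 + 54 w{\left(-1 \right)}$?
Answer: $\frac{119}{5} \approx 23.8$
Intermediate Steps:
$w{\left(Q \right)} = - \frac{Q}{5}$ ($w{\left(Q \right)} = - \frac{Q 1}{5} = - \frac{Q}{5}$)
$13 + 54 w{\left(-1 \right)} = 13 + 54 \left(\left(- \frac{1}{5}\right) \left(-1\right)\right) = 13 + 54 \cdot \frac{1}{5} = 13 + \frac{54}{5} = \frac{119}{5}$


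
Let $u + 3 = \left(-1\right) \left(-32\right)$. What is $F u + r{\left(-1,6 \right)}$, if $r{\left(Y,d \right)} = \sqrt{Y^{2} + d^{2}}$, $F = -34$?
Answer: $-986 + \sqrt{37} \approx -979.92$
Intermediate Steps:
$u = 29$ ($u = -3 - -32 = -3 + 32 = 29$)
$F u + r{\left(-1,6 \right)} = \left(-34\right) 29 + \sqrt{\left(-1\right)^{2} + 6^{2}} = -986 + \sqrt{1 + 36} = -986 + \sqrt{37}$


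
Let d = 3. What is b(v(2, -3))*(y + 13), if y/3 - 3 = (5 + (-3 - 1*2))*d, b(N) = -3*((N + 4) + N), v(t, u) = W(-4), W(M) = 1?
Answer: -396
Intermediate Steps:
v(t, u) = 1
b(N) = -12 - 6*N (b(N) = -3*((4 + N) + N) = -3*(4 + 2*N) = -12 - 6*N)
y = 9 (y = 9 + 3*((5 + (-3 - 1*2))*3) = 9 + 3*((5 + (-3 - 2))*3) = 9 + 3*((5 - 5)*3) = 9 + 3*(0*3) = 9 + 3*0 = 9 + 0 = 9)
b(v(2, -3))*(y + 13) = (-12 - 6*1)*(9 + 13) = (-12 - 6)*22 = -18*22 = -396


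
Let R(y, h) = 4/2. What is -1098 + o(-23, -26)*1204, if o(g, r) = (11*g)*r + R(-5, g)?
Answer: 7921222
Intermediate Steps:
R(y, h) = 2 (R(y, h) = 4*(½) = 2)
o(g, r) = 2 + 11*g*r (o(g, r) = (11*g)*r + 2 = 11*g*r + 2 = 2 + 11*g*r)
-1098 + o(-23, -26)*1204 = -1098 + (2 + 11*(-23)*(-26))*1204 = -1098 + (2 + 6578)*1204 = -1098 + 6580*1204 = -1098 + 7922320 = 7921222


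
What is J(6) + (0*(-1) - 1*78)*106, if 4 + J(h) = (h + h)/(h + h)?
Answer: -8271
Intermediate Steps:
J(h) = -3 (J(h) = -4 + (h + h)/(h + h) = -4 + (2*h)/((2*h)) = -4 + (2*h)*(1/(2*h)) = -4 + 1 = -3)
J(6) + (0*(-1) - 1*78)*106 = -3 + (0*(-1) - 1*78)*106 = -3 + (0 - 78)*106 = -3 - 78*106 = -3 - 8268 = -8271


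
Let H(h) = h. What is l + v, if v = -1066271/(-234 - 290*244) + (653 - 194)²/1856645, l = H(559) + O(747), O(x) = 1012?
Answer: 29867026145277/18830093590 ≈ 1586.1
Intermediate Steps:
l = 1571 (l = 559 + 1012 = 1571)
v = 284949115387/18830093590 (v = -1066271/(-234 - 70760) + 459²*(1/1856645) = -1066271/(-70994) + 210681*(1/1856645) = -1066271*(-1/70994) + 210681/1856645 = 1066271/70994 + 210681/1856645 = 284949115387/18830093590 ≈ 15.133)
l + v = 1571 + 284949115387/18830093590 = 29867026145277/18830093590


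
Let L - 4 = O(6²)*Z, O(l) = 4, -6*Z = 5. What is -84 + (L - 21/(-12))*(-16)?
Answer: -368/3 ≈ -122.67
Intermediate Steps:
Z = -⅚ (Z = -⅙*5 = -⅚ ≈ -0.83333)
L = ⅔ (L = 4 + 4*(-⅚) = 4 - 10/3 = ⅔ ≈ 0.66667)
-84 + (L - 21/(-12))*(-16) = -84 + (⅔ - 21/(-12))*(-16) = -84 + (⅔ - 21*(-1/12))*(-16) = -84 + (⅔ + 7/4)*(-16) = -84 + (29/12)*(-16) = -84 - 116/3 = -368/3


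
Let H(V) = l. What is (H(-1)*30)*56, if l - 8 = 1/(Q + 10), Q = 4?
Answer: 13560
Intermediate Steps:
l = 113/14 (l = 8 + 1/(4 + 10) = 8 + 1/14 = 113/14 ≈ 8.0714)
H(V) = 113/14
(H(-1)*30)*56 = ((113/14)*30)*56 = (1695/7)*56 = 13560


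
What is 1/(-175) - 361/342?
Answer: -3343/3150 ≈ -1.0613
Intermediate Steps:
1/(-175) - 361/342 = 1*(-1/175) - 361*1/342 = -1/175 - 19/18 = -3343/3150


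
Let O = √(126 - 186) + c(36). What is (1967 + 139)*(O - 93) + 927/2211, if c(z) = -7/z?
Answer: -289297677/1474 + 4212*I*√15 ≈ -1.9627e+5 + 16313.0*I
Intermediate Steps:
O = -7/36 + 2*I*√15 (O = √(126 - 186) - 7/36 = √(-60) - 7*1/36 = 2*I*√15 - 7/36 = -7/36 + 2*I*√15 ≈ -0.19444 + 7.746*I)
(1967 + 139)*(O - 93) + 927/2211 = (1967 + 139)*((-7/36 + 2*I*√15) - 93) + 927/2211 = 2106*(-3355/36 + 2*I*√15) + 927*(1/2211) = (-392535/2 + 4212*I*√15) + 309/737 = -289297677/1474 + 4212*I*√15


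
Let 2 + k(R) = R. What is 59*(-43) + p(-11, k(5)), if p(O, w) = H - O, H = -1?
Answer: -2527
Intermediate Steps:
k(R) = -2 + R
p(O, w) = -1 - O
59*(-43) + p(-11, k(5)) = 59*(-43) + (-1 - 1*(-11)) = -2537 + (-1 + 11) = -2537 + 10 = -2527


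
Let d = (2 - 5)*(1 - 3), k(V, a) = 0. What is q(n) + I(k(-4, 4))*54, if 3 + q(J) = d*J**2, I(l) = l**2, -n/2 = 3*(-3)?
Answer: 1941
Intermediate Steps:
n = 18 (n = -6*(-3) = -2*(-9) = 18)
d = 6 (d = -3*(-2) = 6)
q(J) = -3 + 6*J**2
q(n) + I(k(-4, 4))*54 = (-3 + 6*18**2) + 0**2*54 = (-3 + 6*324) + 0*54 = (-3 + 1944) + 0 = 1941 + 0 = 1941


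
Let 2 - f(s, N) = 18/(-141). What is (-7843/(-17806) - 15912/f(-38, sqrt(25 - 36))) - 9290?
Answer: -7464364021/445150 ≈ -16768.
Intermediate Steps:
f(s, N) = 100/47 (f(s, N) = 2 - 18/(-141) = 2 - 18*(-1)/141 = 2 - 1*(-6/47) = 2 + 6/47 = 100/47)
(-7843/(-17806) - 15912/f(-38, sqrt(25 - 36))) - 9290 = (-7843/(-17806) - 15912/100/47) - 9290 = (-7843*(-1/17806) - 15912*47/100) - 9290 = (7843/17806 - 186966/25) - 9290 = -3328920521/445150 - 9290 = -7464364021/445150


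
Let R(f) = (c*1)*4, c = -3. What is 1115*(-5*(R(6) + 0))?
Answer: 66900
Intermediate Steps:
R(f) = -12 (R(f) = -3*1*4 = -3*4 = -12)
1115*(-5*(R(6) + 0)) = 1115*(-5*(-12 + 0)) = 1115*(-5*(-12)) = 1115*60 = 66900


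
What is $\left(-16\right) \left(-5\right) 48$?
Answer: $3840$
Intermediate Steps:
$\left(-16\right) \left(-5\right) 48 = 80 \cdot 48 = 3840$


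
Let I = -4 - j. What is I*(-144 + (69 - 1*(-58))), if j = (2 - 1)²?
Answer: 85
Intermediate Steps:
j = 1 (j = 1² = 1)
I = -5 (I = -4 - 1*1 = -4 - 1 = -5)
I*(-144 + (69 - 1*(-58))) = -5*(-144 + (69 - 1*(-58))) = -5*(-144 + (69 + 58)) = -5*(-144 + 127) = -5*(-17) = 85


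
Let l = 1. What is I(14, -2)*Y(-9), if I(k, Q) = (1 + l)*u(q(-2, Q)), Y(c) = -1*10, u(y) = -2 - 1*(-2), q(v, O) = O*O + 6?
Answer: 0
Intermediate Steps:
q(v, O) = 6 + O² (q(v, O) = O² + 6 = 6 + O²)
u(y) = 0 (u(y) = -2 + 2 = 0)
Y(c) = -10
I(k, Q) = 0 (I(k, Q) = (1 + 1)*0 = 2*0 = 0)
I(14, -2)*Y(-9) = 0*(-10) = 0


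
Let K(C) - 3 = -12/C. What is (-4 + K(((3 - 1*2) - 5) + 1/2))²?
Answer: 289/49 ≈ 5.8980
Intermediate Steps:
K(C) = 3 - 12/C
(-4 + K(((3 - 1*2) - 5) + 1/2))² = (-4 + (3 - 12/(((3 - 1*2) - 5) + 1/2)))² = (-4 + (3 - 12/(((3 - 2) - 5) + ½)))² = (-4 + (3 - 12/((1 - 5) + ½)))² = (-4 + (3 - 12/(-4 + ½)))² = (-4 + (3 - 12/(-7/2)))² = (-4 + (3 - 12*(-2/7)))² = (-4 + (3 + 24/7))² = (-4 + 45/7)² = (17/7)² = 289/49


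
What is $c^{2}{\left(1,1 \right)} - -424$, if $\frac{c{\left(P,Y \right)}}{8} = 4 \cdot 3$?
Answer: $9640$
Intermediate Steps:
$c{\left(P,Y \right)} = 96$ ($c{\left(P,Y \right)} = 8 \cdot 4 \cdot 3 = 8 \cdot 12 = 96$)
$c^{2}{\left(1,1 \right)} - -424 = 96^{2} - -424 = 9216 + 424 = 9640$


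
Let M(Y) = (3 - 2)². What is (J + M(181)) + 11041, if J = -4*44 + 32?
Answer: 10898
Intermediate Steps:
M(Y) = 1 (M(Y) = 1² = 1)
J = -144 (J = -176 + 32 = -144)
(J + M(181)) + 11041 = (-144 + 1) + 11041 = -143 + 11041 = 10898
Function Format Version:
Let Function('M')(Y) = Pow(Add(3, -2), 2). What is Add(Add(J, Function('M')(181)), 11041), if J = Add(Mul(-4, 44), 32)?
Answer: 10898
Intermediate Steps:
Function('M')(Y) = 1 (Function('M')(Y) = Pow(1, 2) = 1)
J = -144 (J = Add(-176, 32) = -144)
Add(Add(J, Function('M')(181)), 11041) = Add(Add(-144, 1), 11041) = Add(-143, 11041) = 10898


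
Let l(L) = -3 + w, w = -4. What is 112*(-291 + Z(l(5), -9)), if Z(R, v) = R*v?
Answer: -25536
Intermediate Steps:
l(L) = -7 (l(L) = -3 - 4 = -7)
112*(-291 + Z(l(5), -9)) = 112*(-291 - 7*(-9)) = 112*(-291 + 63) = 112*(-228) = -25536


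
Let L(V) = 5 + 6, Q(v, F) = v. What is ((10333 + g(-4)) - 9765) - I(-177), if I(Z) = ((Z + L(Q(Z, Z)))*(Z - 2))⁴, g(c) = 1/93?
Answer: -72498233500223449463/93 ≈ -7.7955e+17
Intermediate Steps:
g(c) = 1/93
L(V) = 11
I(Z) = (-2 + Z)⁴*(11 + Z)⁴ (I(Z) = ((Z + 11)*(Z - 2))⁴ = ((11 + Z)*(-2 + Z))⁴ = ((-2 + Z)*(11 + Z))⁴ = (-2 + Z)⁴*(11 + Z)⁴)
((10333 + g(-4)) - 9765) - I(-177) = ((10333 + 1/93) - 9765) - (-2 - 177)⁴*(11 - 177)⁴ = (960970/93 - 9765) - (-179)⁴*(-166)⁴ = 52825/93 - 1026625681*759333136 = 52825/93 - 1*779550897851865616 = 52825/93 - 779550897851865616 = -72498233500223449463/93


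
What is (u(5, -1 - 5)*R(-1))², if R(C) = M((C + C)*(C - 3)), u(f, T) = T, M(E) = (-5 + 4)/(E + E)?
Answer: 9/64 ≈ 0.14063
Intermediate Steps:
M(E) = -1/(2*E)
R(C) = -1/(4*C*(-3 + C)) (R(C) = -1/((C - 3)*(C + C))/2 = -1/(2*C*(-3 + C))/2 = -1/(4*C*(-3 + C)))
(u(5, -1 - 5)*R(-1))² = ((-1 - 5)*(-¼/(-1*(-3 - 1))))² = (-(-3)*(-1)/(2*(-4)))² = (-(-3)*(-1)*(-1)/(2*4))² = (-6*(-1/16))² = (3/8)² = 9/64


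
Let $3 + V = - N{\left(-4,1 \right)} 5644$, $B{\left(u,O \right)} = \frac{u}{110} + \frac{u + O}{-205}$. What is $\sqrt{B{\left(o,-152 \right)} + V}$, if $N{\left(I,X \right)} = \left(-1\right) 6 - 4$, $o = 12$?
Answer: $\frac{\sqrt{286987583355}}{2255} \approx 237.57$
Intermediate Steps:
$N{\left(I,X \right)} = -10$ ($N{\left(I,X \right)} = -6 - 4 = -10$)
$B{\left(u,O \right)} = - \frac{O}{205} + \frac{19 u}{4510}$ ($B{\left(u,O \right)} = u \frac{1}{110} + \left(O + u\right) \left(- \frac{1}{205}\right) = \frac{u}{110} - \left(\frac{O}{205} + \frac{u}{205}\right) = - \frac{O}{205} + \frac{19 u}{4510}$)
$V = 56437$ ($V = -3 - \left(-10\right) 5644 = -3 - -56440 = -3 + 56440 = 56437$)
$\sqrt{B{\left(o,-152 \right)} + V} = \sqrt{\left(\left(- \frac{1}{205}\right) \left(-152\right) + \frac{19}{4510} \cdot 12\right) + 56437} = \sqrt{\left(\frac{152}{205} + \frac{114}{2255}\right) + 56437} = \sqrt{\frac{1786}{2255} + 56437} = \sqrt{\frac{127267221}{2255}} = \frac{\sqrt{286987583355}}{2255}$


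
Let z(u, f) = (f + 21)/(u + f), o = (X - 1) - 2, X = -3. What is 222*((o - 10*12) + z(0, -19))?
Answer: -531912/19 ≈ -27995.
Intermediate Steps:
o = -6 (o = (-3 - 1) - 2 = -4 - 2 = -6)
z(u, f) = (21 + f)/(f + u)
222*((o - 10*12) + z(0, -19)) = 222*((-6 - 10*12) + (21 - 19)/(-19 + 0)) = 222*((-6 - 120) + 2/(-19)) = 222*(-126 - 1/19*2) = 222*(-126 - 2/19) = 222*(-2396/19) = -531912/19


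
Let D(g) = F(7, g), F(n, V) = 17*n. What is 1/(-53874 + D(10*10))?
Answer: -1/53755 ≈ -1.8603e-5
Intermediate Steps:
D(g) = 119 (D(g) = 17*7 = 119)
1/(-53874 + D(10*10)) = 1/(-53874 + 119) = 1/(-53755) = -1/53755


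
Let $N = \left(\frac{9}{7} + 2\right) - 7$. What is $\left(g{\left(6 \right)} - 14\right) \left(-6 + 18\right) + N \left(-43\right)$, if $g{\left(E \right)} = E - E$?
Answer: $- \frac{58}{7} \approx -8.2857$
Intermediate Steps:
$g{\left(E \right)} = 0$
$N = - \frac{26}{7}$ ($N = \left(9 \cdot \frac{1}{7} + 2\right) - 7 = \left(\frac{9}{7} + 2\right) - 7 = \frac{23}{7} - 7 = - \frac{26}{7} \approx -3.7143$)
$\left(g{\left(6 \right)} - 14\right) \left(-6 + 18\right) + N \left(-43\right) = \left(0 - 14\right) \left(-6 + 18\right) - - \frac{1118}{7} = \left(-14\right) 12 + \frac{1118}{7} = -168 + \frac{1118}{7} = - \frac{58}{7}$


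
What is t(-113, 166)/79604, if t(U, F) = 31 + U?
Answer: -41/39802 ≈ -0.0010301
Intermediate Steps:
t(-113, 166)/79604 = (31 - 113)/79604 = -82*1/79604 = -41/39802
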